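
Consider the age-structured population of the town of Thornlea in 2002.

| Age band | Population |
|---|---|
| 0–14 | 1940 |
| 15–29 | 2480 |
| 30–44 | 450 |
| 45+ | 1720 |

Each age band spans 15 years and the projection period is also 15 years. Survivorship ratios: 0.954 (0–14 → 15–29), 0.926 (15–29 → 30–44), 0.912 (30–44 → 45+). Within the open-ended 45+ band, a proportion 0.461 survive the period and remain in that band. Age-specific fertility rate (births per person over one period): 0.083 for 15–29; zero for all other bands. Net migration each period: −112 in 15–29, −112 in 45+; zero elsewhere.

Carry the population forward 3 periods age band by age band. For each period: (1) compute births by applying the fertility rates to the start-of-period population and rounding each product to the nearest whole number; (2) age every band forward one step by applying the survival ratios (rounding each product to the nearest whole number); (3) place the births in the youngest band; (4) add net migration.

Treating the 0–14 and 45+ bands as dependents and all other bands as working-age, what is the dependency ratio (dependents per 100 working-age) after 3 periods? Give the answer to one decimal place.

Period 1.
Births: 2480 × 0.083 = 206
15–29: 1940 × 0.954 = 1851
30–44: 2480 × 0.926 = 2296
45+: 450 × 0.912 + 1720 × 0.461 = 410 + 793 = 1203
Net migration: 15–29 − 112 → 1739; 45+ − 112 → 1091
→ [206, 1739, 2296, 1091]
Period 2.
Births: 1739 × 0.083 = 144
15–29: 206 × 0.954 = 197
30–44: 1739 × 0.926 = 1610
45+: 2296 × 0.912 + 1091 × 0.461 = 2094 + 503 = 2597
Net migration: 15–29 − 112 → 85; 45+ − 112 → 2485
→ [144, 85, 1610, 2485]
Period 3.
Births: 85 × 0.083 = 7
15–29: 144 × 0.954 = 137
30–44: 85 × 0.926 = 79
45+: 1610 × 0.912 + 2485 × 0.461 = 1468 + 1146 = 2614
Net migration: 15–29 − 112 → 25; 45+ − 112 → 2502
→ [7, 25, 79, 2502]
Dependents (band 0–14 + band 45+) = 7 + 2502 = 2509; working-age = 104; ratio = 2509/104 × 100 = 2412.5

2412.5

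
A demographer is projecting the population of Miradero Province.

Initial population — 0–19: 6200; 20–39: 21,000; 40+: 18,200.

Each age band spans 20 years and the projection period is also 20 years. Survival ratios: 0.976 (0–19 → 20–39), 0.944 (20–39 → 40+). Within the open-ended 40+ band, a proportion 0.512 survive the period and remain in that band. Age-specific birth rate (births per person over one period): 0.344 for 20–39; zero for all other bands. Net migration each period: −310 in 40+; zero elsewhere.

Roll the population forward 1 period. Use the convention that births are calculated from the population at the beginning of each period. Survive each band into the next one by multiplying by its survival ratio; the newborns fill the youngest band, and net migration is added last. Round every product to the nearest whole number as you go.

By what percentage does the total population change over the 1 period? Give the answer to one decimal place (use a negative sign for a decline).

-7.3

— Period 1 —
Births: 21000 × 0.344 = 7224
20–39: 6200 × 0.976 = 6051
40+: 21000 × 0.944 + 18200 × 0.512 = 19824 + 9318 = 29142
Net migration: 40+ − 310 → 28832
End of period: [7224, 6051, 28832]
Total: 45400 → 42107; change = -3293; percentage change = -7.3%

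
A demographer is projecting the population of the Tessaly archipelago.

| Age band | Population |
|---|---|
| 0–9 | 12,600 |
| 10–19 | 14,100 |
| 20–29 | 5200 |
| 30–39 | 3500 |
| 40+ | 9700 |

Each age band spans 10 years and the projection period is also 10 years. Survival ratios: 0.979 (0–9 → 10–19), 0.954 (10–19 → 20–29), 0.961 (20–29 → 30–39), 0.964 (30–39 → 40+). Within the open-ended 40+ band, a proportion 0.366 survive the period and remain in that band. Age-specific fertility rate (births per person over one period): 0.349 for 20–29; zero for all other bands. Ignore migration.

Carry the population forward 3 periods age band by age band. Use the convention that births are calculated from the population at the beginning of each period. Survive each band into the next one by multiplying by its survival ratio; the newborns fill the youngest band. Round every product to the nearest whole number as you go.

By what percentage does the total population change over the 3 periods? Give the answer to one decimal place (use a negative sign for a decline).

-18.3

(Groups numbered youngest = 1 to oldest = 5.)
Period 1:
Births: 5200 × 0.349 = 1815
Group 2: 12600 × 0.979 = 12335
Group 3: 14100 × 0.954 = 13451
Group 4: 5200 × 0.961 = 4997
Group 5: 3500 × 0.964 + 9700 × 0.366 = 3374 + 3550 = 6924
→ [1815, 12335, 13451, 4997, 6924]
Period 2:
Births: 13451 × 0.349 = 4694
Group 2: 1815 × 0.979 = 1777
Group 3: 12335 × 0.954 = 11768
Group 4: 13451 × 0.961 = 12926
Group 5: 4997 × 0.964 + 6924 × 0.366 = 4817 + 2534 = 7351
→ [4694, 1777, 11768, 12926, 7351]
Period 3:
Births: 11768 × 0.349 = 4107
Group 2: 4694 × 0.979 = 4595
Group 3: 1777 × 0.954 = 1695
Group 4: 11768 × 0.961 = 11309
Group 5: 12926 × 0.964 + 7351 × 0.366 = 12461 + 2690 = 15151
→ [4107, 4595, 1695, 11309, 15151]
Total: 45100 → 36857; change = -8243; percentage change = -18.3%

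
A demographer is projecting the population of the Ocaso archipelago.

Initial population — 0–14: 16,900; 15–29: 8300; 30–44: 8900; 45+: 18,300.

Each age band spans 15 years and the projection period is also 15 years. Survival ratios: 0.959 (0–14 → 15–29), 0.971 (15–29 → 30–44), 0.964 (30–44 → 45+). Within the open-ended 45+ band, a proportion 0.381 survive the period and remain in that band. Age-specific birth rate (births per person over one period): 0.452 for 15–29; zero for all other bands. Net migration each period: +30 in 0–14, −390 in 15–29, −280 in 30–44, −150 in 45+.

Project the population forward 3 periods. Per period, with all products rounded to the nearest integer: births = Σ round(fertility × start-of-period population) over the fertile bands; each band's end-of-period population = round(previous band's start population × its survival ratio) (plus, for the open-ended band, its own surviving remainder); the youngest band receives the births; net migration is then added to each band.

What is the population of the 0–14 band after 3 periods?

1493

(Groups numbered youngest = 1 to oldest = 4.)
— Period 1 —
Births: 8300 * 0.452 = 3752
Group 2: 16900 * 0.959 = 16207
Group 3: 8300 * 0.971 = 8059
Group 4: 8900 * 0.964 + 18300 * 0.381 = 8580 + 6972 = 15552
Net migration: Group 1 + 30 → 3782; Group 2 − 390 → 15817; Group 3 − 280 → 7779; Group 4 − 150 → 15402
Giving 3782 / 15817 / 7779 / 15402.
— Period 2 —
Births: 15817 * 0.452 = 7149
Group 2: 3782 * 0.959 = 3627
Group 3: 15817 * 0.971 = 15358
Group 4: 7779 * 0.964 + 15402 * 0.381 = 7499 + 5868 = 13367
Net migration: Group 1 + 30 → 7179; Group 2 − 390 → 3237; Group 3 − 280 → 15078; Group 4 − 150 → 13217
Giving 7179 / 3237 / 15078 / 13217.
— Period 3 —
Births: 3237 * 0.452 = 1463
Group 2: 7179 * 0.959 = 6885
Group 3: 3237 * 0.971 = 3143
Group 4: 15078 * 0.964 + 13217 * 0.381 = 14535 + 5036 = 19571
Net migration: Group 1 + 30 → 1493; Group 2 − 390 → 6495; Group 3 − 280 → 2863; Group 4 − 150 → 19421
Giving 1493 / 6495 / 2863 / 19421.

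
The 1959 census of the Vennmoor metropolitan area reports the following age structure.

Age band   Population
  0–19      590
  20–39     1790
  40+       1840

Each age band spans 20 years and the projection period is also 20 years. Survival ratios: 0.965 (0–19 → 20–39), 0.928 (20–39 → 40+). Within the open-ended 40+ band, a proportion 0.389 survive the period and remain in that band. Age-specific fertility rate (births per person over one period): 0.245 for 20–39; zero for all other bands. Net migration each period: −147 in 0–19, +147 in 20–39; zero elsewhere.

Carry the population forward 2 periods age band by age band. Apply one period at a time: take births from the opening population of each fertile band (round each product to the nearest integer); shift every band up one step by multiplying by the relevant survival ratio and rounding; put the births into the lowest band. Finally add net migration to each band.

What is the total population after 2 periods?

2046

(Bands numbered youngest = 1 to oldest = 3.)
Period 1.
Births: 1790 × 0.245 = 439
Band 2: 590 × 0.965 = 569
Band 3: 1790 × 0.928 + 1840 × 0.389 = 1661 + 716 = 2377
Net migration: Band 1 − 147 → 292; Band 2 + 147 → 716
→ [292, 716, 2377]
Period 2.
Births: 716 × 0.245 = 175
Band 2: 292 × 0.965 = 282
Band 3: 716 × 0.928 + 2377 × 0.389 = 664 + 925 = 1589
Net migration: Band 1 − 147 → 28; Band 2 + 147 → 429
→ [28, 429, 1589]
Total after period 2: 28 + 429 + 1589 = 2046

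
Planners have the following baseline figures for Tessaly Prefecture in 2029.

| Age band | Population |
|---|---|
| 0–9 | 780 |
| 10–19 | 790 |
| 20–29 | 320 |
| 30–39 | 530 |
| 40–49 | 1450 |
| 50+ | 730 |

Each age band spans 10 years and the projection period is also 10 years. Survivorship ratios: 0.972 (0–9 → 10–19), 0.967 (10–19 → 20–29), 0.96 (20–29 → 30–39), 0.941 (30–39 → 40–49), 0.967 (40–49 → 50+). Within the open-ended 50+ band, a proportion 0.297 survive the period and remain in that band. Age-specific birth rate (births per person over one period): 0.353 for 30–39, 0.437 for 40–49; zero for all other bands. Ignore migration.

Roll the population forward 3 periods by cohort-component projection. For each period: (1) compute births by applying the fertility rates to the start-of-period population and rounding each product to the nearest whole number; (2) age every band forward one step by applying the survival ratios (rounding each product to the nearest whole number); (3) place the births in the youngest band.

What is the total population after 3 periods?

[period 1]
Births: 530 * 0.353 = 187 ; 1450 * 0.437 = 634 — total 821
10–19: 780 * 0.972 = 758
20–29: 790 * 0.967 = 764
30–39: 320 * 0.96 = 307
40–49: 530 * 0.941 = 499
50+: 1450 * 0.967 + 730 * 0.297 = 1402 + 217 = 1619
Population now: 0–9=821, 10–19=758, 20–29=764, 30–39=307, 40–49=499, 50+=1619
[period 2]
Births: 307 * 0.353 = 108 ; 499 * 0.437 = 218 — total 326
10–19: 821 * 0.972 = 798
20–29: 758 * 0.967 = 733
30–39: 764 * 0.96 = 733
40–49: 307 * 0.941 = 289
50+: 499 * 0.967 + 1619 * 0.297 = 483 + 481 = 964
Population now: 0–9=326, 10–19=798, 20–29=733, 30–39=733, 40–49=289, 50+=964
[period 3]
Births: 733 * 0.353 = 259 ; 289 * 0.437 = 126 — total 385
10–19: 326 * 0.972 = 317
20–29: 798 * 0.967 = 772
30–39: 733 * 0.96 = 704
40–49: 733 * 0.941 = 690
50+: 289 * 0.967 + 964 * 0.297 = 279 + 286 = 565
Population now: 0–9=385, 10–19=317, 20–29=772, 30–39=704, 40–49=690, 50+=565
Total after period 3: 385 + 317 + 772 + 704 + 690 + 565 = 3433

3433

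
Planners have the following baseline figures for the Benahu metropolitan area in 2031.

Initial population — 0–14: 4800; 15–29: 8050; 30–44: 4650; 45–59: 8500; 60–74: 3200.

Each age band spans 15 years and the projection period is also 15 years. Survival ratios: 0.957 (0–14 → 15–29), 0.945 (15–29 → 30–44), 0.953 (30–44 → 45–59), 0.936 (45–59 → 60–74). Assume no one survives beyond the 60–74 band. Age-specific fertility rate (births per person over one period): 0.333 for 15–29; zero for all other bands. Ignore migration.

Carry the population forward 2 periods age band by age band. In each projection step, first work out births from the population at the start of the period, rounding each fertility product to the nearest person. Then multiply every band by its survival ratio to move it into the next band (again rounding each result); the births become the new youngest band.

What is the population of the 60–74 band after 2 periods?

(Groups numbered youngest = 1 to oldest = 5.)
— Period 1 —
Births: 8050 * 0.333 = 2681
Group 2: 4800 * 0.957 = 4594
Group 3: 8050 * 0.945 = 7607
Group 4: 4650 * 0.953 = 4431
Group 5: 8500 * 0.936 = 7956
End of period: [2681, 4594, 7607, 4431, 7956]
— Period 2 —
Births: 4594 * 0.333 = 1530
Group 2: 2681 * 0.957 = 2566
Group 3: 4594 * 0.945 = 4341
Group 4: 7607 * 0.953 = 7249
Group 5: 4431 * 0.936 = 4147
End of period: [1530, 2566, 4341, 7249, 4147]

4147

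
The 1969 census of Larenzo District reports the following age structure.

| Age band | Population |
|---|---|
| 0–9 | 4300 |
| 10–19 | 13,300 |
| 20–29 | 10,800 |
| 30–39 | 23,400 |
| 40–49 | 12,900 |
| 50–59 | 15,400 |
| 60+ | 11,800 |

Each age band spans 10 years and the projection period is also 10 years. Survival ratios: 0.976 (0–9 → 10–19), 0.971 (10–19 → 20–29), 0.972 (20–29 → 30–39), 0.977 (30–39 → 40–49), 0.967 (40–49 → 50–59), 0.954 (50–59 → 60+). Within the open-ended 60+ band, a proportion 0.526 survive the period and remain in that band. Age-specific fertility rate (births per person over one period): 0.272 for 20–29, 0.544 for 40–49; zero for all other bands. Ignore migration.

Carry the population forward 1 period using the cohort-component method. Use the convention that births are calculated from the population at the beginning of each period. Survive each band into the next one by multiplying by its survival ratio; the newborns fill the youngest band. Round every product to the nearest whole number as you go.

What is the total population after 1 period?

— Period 1 —
Births: 10800 * 0.272 = 2938, 12900 * 0.544 = 7018 → total 9956
10–19: 4300 * 0.976 = 4197
20–29: 13300 * 0.971 = 12914
30–39: 10800 * 0.972 = 10498
40–49: 23400 * 0.977 = 22862
50–59: 12900 * 0.967 = 12474
60+: 15400 * 0.954 + 11800 * 0.526 = 14692 + 6207 = 20899
Population now: 0–9=9956, 10–19=4197, 20–29=12914, 30–39=10498, 40–49=22862, 50–59=12474, 60+=20899
Total after period 1: 9956 + 4197 + 12914 + 10498 + 22862 + 12474 + 20899 = 93800

93800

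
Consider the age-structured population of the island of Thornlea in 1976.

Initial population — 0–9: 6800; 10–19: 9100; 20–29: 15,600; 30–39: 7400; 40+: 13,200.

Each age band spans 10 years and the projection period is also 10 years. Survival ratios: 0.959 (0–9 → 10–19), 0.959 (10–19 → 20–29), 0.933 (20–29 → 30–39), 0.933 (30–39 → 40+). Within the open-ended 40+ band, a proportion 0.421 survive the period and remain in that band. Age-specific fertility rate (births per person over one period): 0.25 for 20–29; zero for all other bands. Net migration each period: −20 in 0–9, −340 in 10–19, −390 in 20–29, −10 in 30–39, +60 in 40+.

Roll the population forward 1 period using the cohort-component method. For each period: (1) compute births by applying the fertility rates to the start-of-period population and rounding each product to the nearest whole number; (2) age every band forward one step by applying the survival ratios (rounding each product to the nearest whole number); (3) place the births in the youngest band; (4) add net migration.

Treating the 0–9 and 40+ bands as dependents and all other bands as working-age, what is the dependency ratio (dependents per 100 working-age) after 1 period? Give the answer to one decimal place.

Numbering the bands 1..5 from youngest to oldest:
Period 1:
Births: 15600 × 0.25 = 3900
Band 2: 6800 × 0.959 = 6521
Band 3: 9100 × 0.959 = 8727
Band 4: 15600 × 0.933 = 14555
Band 5: 7400 × 0.933 + 13200 × 0.421 = 6904 + 5557 = 12461
Net migration: Band 1 − 20 → 3880; Band 2 − 340 → 6181; Band 3 − 390 → 8337; Band 4 − 10 → 14545; Band 5 + 60 → 12521
Population now: 0–9=3880, 10–19=6181, 20–29=8337, 30–39=14545, 40+=12521
Dependents (band 0–9 + band 40+) = 3880 + 12521 = 16401; working-age = 29063; ratio = 16401/29063 × 100 = 56.4

56.4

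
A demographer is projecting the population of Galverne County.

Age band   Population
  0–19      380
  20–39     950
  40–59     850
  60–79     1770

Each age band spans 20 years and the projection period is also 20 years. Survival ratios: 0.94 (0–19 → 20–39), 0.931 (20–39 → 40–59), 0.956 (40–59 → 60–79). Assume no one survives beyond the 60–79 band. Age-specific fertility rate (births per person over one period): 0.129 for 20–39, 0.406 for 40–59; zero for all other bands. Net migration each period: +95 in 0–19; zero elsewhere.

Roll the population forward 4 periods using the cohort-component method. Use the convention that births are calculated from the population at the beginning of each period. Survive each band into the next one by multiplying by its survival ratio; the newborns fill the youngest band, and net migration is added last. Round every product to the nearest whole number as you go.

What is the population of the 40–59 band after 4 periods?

438

Call the groups 1 to 4, youngest first.
— Period 1 —
Births: 950 × 0.129 = 123, 850 × 0.406 = 345 — total 468
Group 2: 380 × 0.94 = 357
Group 3: 950 × 0.931 = 884
Group 4: 850 × 0.956 = 813
Net migration: Group 1 + 95 → 563
Population now: 0–19=563, 20–39=357, 40–59=884, 60–79=813
— Period 2 —
Births: 357 × 0.129 = 46, 884 × 0.406 = 359 — total 405
Group 2: 563 × 0.94 = 529
Group 3: 357 × 0.931 = 332
Group 4: 884 × 0.956 = 845
Net migration: Group 1 + 95 → 500
Population now: 0–19=500, 20–39=529, 40–59=332, 60–79=845
— Period 3 —
Births: 529 × 0.129 = 68, 332 × 0.406 = 135 — total 203
Group 2: 500 × 0.94 = 470
Group 3: 529 × 0.931 = 492
Group 4: 332 × 0.956 = 317
Net migration: Group 1 + 95 → 298
Population now: 0–19=298, 20–39=470, 40–59=492, 60–79=317
— Period 4 —
Births: 470 × 0.129 = 61, 492 × 0.406 = 200 — total 261
Group 2: 298 × 0.94 = 280
Group 3: 470 × 0.931 = 438
Group 4: 492 × 0.956 = 470
Net migration: Group 1 + 95 → 356
Population now: 0–19=356, 20–39=280, 40–59=438, 60–79=470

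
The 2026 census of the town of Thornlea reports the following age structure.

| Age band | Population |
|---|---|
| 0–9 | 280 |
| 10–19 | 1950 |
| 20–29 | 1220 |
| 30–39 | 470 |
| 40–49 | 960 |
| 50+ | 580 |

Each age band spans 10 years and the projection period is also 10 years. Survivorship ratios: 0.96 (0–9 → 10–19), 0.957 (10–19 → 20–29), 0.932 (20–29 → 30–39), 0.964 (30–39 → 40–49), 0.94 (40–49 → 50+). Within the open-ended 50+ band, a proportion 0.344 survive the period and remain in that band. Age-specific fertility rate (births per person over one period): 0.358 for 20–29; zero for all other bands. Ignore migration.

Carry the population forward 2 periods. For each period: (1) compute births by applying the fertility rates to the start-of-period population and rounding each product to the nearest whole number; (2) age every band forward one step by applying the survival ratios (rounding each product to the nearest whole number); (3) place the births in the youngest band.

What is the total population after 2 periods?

4985

Call the bands 1 to 6, youngest first.
— Period 1 —
Births: 1220 * 0.358 = 437
Band 2: 280 * 0.96 = 269
Band 3: 1950 * 0.957 = 1866
Band 4: 1220 * 0.932 = 1137
Band 5: 470 * 0.964 = 453
Band 6: 960 * 0.94 + 580 * 0.344 = 902 + 200 = 1102
End of period: [437, 269, 1866, 1137, 453, 1102]
— Period 2 —
Births: 1866 * 0.358 = 668
Band 2: 437 * 0.96 = 420
Band 3: 269 * 0.957 = 257
Band 4: 1866 * 0.932 = 1739
Band 5: 1137 * 0.964 = 1096
Band 6: 453 * 0.94 + 1102 * 0.344 = 426 + 379 = 805
End of period: [668, 420, 257, 1739, 1096, 805]
Total after period 2: 668 + 420 + 257 + 1739 + 1096 + 805 = 4985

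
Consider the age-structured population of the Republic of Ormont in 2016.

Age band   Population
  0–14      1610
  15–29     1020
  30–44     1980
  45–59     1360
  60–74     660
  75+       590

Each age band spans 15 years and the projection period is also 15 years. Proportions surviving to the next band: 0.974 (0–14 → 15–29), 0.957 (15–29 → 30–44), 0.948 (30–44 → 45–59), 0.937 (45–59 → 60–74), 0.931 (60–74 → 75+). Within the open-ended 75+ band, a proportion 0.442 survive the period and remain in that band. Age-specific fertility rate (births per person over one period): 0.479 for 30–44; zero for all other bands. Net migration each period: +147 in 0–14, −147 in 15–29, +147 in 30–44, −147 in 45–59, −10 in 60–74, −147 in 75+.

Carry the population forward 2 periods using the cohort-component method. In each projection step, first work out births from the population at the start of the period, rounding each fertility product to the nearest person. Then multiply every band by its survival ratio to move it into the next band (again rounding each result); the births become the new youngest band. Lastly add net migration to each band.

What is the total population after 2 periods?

6993

Period 1:
Births: 1980 × 0.479 = 948
15–29: 1610 × 0.974 = 1568
30–44: 1020 × 0.957 = 976
45–59: 1980 × 0.948 = 1877
60–74: 1360 × 0.937 = 1274
75+: 660 × 0.931 + 590 × 0.442 = 614 + 261 = 875
Net migration: 0–14 + 147 → 1095; 15–29 − 147 → 1421; 30–44 + 147 → 1123; 45–59 − 147 → 1730; 60–74 − 10 → 1264; 75+ − 147 → 728
Population now: 0–14=1095, 15–29=1421, 30–44=1123, 45–59=1730, 60–74=1264, 75+=728
Period 2:
Births: 1123 × 0.479 = 538
15–29: 1095 × 0.974 = 1067
30–44: 1421 × 0.957 = 1360
45–59: 1123 × 0.948 = 1065
60–74: 1730 × 0.937 = 1621
75+: 1264 × 0.931 + 728 × 0.442 = 1177 + 322 = 1499
Net migration: 0–14 + 147 → 685; 15–29 − 147 → 920; 30–44 + 147 → 1507; 45–59 − 147 → 918; 60–74 − 10 → 1611; 75+ − 147 → 1352
Population now: 0–14=685, 15–29=920, 30–44=1507, 45–59=918, 60–74=1611, 75+=1352
Total after period 2: 685 + 920 + 1507 + 918 + 1611 + 1352 = 6993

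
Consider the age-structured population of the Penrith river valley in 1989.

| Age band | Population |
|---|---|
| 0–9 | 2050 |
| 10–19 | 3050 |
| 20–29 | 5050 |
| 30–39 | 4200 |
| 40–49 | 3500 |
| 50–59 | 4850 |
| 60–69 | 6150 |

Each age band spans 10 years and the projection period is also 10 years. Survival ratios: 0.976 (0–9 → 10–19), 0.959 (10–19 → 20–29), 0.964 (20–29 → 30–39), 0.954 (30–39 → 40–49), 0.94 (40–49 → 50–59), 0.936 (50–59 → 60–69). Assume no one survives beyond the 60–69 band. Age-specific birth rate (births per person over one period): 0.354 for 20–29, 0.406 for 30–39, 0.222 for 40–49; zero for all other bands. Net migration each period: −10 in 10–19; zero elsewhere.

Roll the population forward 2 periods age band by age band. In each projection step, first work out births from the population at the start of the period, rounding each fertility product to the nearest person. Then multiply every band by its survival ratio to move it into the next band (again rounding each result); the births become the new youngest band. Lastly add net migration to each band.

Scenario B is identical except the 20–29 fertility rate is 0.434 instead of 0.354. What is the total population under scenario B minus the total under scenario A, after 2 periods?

Period 1.
Births: 5050 * 0.354 = 1788  |  4200 * 0.406 = 1705  |  3500 * 0.222 = 777 → total 4270
10–19: 2050 * 0.976 = 2001
20–29: 3050 * 0.959 = 2925
30–39: 5050 * 0.964 = 4868
40–49: 4200 * 0.954 = 4007
50–59: 3500 * 0.94 = 3290
60–69: 4850 * 0.936 = 4540
Net migration: 10–19 − 10 → 1991
Giving 4270 / 1991 / 2925 / 4868 / 4007 / 3290 / 4540.
Period 2.
Births: 2925 * 0.354 = 1035  |  4868 * 0.406 = 1976  |  4007 * 0.222 = 890 → total 3901
10–19: 4270 * 0.976 = 4168
20–29: 1991 * 0.959 = 1909
30–39: 2925 * 0.964 = 2820
40–49: 4868 * 0.954 = 4644
50–59: 4007 * 0.94 = 3767
60–69: 3290 * 0.936 = 3079
Net migration: 10–19 − 10 → 4158
Giving 3901 / 4158 / 1909 / 2820 / 4644 / 3767 / 3079.
Scenario A total after 2 periods: 24278
Scenario B projection —
Period 1.
Births: 5050 * 0.434 = 2192  |  4200 * 0.406 = 1705  |  3500 * 0.222 = 777 → total 4674
10–19: 2050 * 0.976 = 2001
20–29: 3050 * 0.959 = 2925
30–39: 5050 * 0.964 = 4868
40–49: 4200 * 0.954 = 4007
50–59: 3500 * 0.94 = 3290
60–69: 4850 * 0.936 = 4540
Net migration: 10–19 − 10 → 1991
Giving 4674 / 1991 / 2925 / 4868 / 4007 / 3290 / 4540.
Period 2.
Births: 2925 * 0.434 = 1269  |  4868 * 0.406 = 1976  |  4007 * 0.222 = 890 → total 4135
10–19: 4674 * 0.976 = 4562
20–29: 1991 * 0.959 = 1909
30–39: 2925 * 0.964 = 2820
40–49: 4868 * 0.954 = 4644
50–59: 4007 * 0.94 = 3767
60–69: 3290 * 0.936 = 3079
Net migration: 10–19 − 10 → 4552
Giving 4135 / 4552 / 1909 / 2820 / 4644 / 3767 / 3079.
Scenario B total after 2 periods: 24906
Difference B − A = 24906 − 24278 = 628

628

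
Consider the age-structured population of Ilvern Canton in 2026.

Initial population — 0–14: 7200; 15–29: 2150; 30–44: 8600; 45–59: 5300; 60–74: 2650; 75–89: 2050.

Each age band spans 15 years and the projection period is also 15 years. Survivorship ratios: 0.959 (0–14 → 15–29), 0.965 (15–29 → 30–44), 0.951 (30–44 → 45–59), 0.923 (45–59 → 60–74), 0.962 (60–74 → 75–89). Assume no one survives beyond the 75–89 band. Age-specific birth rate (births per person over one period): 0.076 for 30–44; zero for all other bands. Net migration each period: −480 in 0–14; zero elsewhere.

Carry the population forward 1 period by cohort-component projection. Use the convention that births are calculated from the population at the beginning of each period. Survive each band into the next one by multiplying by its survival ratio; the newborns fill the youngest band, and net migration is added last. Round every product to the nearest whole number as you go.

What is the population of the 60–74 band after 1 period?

4892

— Period 1 —
Births: 8600 * 0.076 = 654
15–29: 7200 * 0.959 = 6905
30–44: 2150 * 0.965 = 2075
45–59: 8600 * 0.951 = 8179
60–74: 5300 * 0.923 = 4892
75–89: 2650 * 0.962 = 2549
Net migration: 0–14 − 480 → 174
Population now: 0–14=174, 15–29=6905, 30–44=2075, 45–59=8179, 60–74=4892, 75–89=2549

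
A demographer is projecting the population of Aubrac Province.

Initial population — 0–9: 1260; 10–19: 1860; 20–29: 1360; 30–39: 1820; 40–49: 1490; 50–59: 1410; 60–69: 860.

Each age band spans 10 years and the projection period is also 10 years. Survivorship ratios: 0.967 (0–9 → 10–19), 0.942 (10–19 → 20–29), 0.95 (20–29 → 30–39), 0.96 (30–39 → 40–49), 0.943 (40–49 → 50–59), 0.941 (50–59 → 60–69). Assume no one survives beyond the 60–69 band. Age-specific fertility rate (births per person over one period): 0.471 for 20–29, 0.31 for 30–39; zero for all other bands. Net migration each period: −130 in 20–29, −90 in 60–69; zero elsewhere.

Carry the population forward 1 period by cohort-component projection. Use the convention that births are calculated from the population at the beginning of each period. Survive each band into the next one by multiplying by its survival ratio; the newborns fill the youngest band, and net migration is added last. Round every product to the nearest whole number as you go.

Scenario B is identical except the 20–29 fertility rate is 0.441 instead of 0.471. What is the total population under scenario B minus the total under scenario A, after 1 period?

-41

Period 1:
Births: 1360 × 0.471 = 641  |  1820 × 0.31 = 564 — total 1205
10–19: 1260 × 0.967 = 1218
20–29: 1860 × 0.942 = 1752
30–39: 1360 × 0.95 = 1292
40–49: 1820 × 0.96 = 1747
50–59: 1490 × 0.943 = 1405
60–69: 1410 × 0.941 = 1327
Net migration: 20–29 − 130 → 1622; 60–69 − 90 → 1237
Population now: 0–9=1205, 10–19=1218, 20–29=1622, 30–39=1292, 40–49=1747, 50–59=1405, 60–69=1237
Scenario A total after 1 period: 9726
Scenario B projection —
Period 1:
Births: 1360 × 0.441 = 600  |  1820 × 0.31 = 564 — total 1164
10–19: 1260 × 0.967 = 1218
20–29: 1860 × 0.942 = 1752
30–39: 1360 × 0.95 = 1292
40–49: 1820 × 0.96 = 1747
50–59: 1490 × 0.943 = 1405
60–69: 1410 × 0.941 = 1327
Net migration: 20–29 − 130 → 1622; 60–69 − 90 → 1237
Population now: 0–9=1164, 10–19=1218, 20–29=1622, 30–39=1292, 40–49=1747, 50–59=1405, 60–69=1237
Scenario B total after 1 period: 9685
Difference B − A = 9685 − 9726 = -41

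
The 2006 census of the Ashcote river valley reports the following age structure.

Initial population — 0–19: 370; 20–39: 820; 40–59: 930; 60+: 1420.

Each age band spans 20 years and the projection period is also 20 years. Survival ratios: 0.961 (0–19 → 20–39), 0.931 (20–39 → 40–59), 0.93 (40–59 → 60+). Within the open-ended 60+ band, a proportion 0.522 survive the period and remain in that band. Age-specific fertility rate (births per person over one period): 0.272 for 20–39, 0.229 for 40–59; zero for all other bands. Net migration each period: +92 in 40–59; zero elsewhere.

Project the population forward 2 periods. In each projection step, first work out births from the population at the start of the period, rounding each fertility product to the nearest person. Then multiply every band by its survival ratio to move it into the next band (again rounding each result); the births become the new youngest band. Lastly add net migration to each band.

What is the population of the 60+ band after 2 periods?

Period 1:
Births: 820 × 0.272 = 223  |  930 × 0.229 = 213 — total 436
20–39: 370 × 0.961 = 356
40–59: 820 × 0.931 = 763
60+: 930 × 0.93 + 1420 × 0.522 = 865 + 741 = 1606
Net migration: 40–59 + 92 → 855
Giving 436 / 356 / 855 / 1606.
Period 2:
Births: 356 × 0.272 = 97  |  855 × 0.229 = 196 — total 293
20–39: 436 × 0.961 = 419
40–59: 356 × 0.931 = 331
60+: 855 × 0.93 + 1606 × 0.522 = 795 + 838 = 1633
Net migration: 40–59 + 92 → 423
Giving 293 / 419 / 423 / 1633.

1633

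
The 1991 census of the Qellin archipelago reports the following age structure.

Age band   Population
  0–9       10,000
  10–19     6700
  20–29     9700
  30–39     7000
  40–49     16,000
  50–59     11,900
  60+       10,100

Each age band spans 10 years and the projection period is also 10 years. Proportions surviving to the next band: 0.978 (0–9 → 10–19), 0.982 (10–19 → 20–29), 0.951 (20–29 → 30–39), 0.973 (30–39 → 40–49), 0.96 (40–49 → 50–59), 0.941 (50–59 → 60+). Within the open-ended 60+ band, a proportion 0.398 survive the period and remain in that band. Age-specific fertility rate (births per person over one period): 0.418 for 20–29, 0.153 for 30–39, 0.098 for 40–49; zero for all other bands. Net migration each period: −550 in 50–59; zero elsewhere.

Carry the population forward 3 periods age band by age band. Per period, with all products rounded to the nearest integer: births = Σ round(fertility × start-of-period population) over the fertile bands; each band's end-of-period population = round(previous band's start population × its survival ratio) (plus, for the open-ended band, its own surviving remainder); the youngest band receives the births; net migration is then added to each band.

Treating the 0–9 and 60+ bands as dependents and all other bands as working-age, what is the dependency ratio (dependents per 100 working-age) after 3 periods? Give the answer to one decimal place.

(Groups numbered youngest = 1 to oldest = 7.)
[period 1]
Births: 9700 * 0.418 = 4055  |  7000 * 0.153 = 1071  |  16000 * 0.098 = 1568 — total 6694
Group 2: 10000 * 0.978 = 9780
Group 3: 6700 * 0.982 = 6579
Group 4: 9700 * 0.951 = 9225
Group 5: 7000 * 0.973 = 6811
Group 6: 16000 * 0.96 = 15360
Group 7: 11900 * 0.941 + 10100 * 0.398 = 11198 + 4020 = 15218
Net migration: Group 6 − 550 → 14810
Population now: 0–9=6694, 10–19=9780, 20–29=6579, 30–39=9225, 40–49=6811, 50–59=14810, 60+=15218
[period 2]
Births: 6579 * 0.418 = 2750  |  9225 * 0.153 = 1411  |  6811 * 0.098 = 667 — total 4828
Group 2: 6694 * 0.978 = 6547
Group 3: 9780 * 0.982 = 9604
Group 4: 6579 * 0.951 = 6257
Group 5: 9225 * 0.973 = 8976
Group 6: 6811 * 0.96 = 6539
Group 7: 14810 * 0.941 + 15218 * 0.398 = 13936 + 6057 = 19993
Net migration: Group 6 − 550 → 5989
Population now: 0–9=4828, 10–19=6547, 20–29=9604, 30–39=6257, 40–49=8976, 50–59=5989, 60+=19993
[period 3]
Births: 9604 * 0.418 = 4014  |  6257 * 0.153 = 957  |  8976 * 0.098 = 880 — total 5851
Group 2: 4828 * 0.978 = 4722
Group 3: 6547 * 0.982 = 6429
Group 4: 9604 * 0.951 = 9133
Group 5: 6257 * 0.973 = 6088
Group 6: 8976 * 0.96 = 8617
Group 7: 5989 * 0.941 + 19993 * 0.398 = 5636 + 7957 = 13593
Net migration: Group 6 − 550 → 8067
Population now: 0–9=5851, 10–19=4722, 20–29=6429, 30–39=9133, 40–49=6088, 50–59=8067, 60+=13593
Dependents (band 0–9 + band 60+) = 5851 + 13593 = 19444; working-age = 34439; ratio = 19444/34439 × 100 = 56.5

56.5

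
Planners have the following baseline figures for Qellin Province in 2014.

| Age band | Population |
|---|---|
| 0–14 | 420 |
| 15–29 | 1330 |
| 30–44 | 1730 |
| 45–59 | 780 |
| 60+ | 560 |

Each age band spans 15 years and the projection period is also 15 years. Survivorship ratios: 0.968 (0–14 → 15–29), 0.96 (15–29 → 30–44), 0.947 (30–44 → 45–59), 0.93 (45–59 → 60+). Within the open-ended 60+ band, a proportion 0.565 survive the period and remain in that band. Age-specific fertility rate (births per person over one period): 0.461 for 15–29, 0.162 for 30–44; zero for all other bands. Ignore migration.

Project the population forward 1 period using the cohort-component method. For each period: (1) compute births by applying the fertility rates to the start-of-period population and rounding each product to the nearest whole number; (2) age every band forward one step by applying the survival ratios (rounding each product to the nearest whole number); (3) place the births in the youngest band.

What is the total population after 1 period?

5256

Let band 1 be 0–14 through band 5 = 60+.
After projecting period 1:
Births: 1330 * 0.461 = 613  |  1730 * 0.162 = 280 — total 893
Band 2: 420 * 0.968 = 407
Band 3: 1330 * 0.96 = 1277
Band 4: 1730 * 0.947 = 1638
Band 5: 780 * 0.93 + 560 * 0.565 = 725 + 316 = 1041
Giving 893 / 407 / 1277 / 1638 / 1041.
Total after period 1: 893 + 407 + 1277 + 1638 + 1041 = 5256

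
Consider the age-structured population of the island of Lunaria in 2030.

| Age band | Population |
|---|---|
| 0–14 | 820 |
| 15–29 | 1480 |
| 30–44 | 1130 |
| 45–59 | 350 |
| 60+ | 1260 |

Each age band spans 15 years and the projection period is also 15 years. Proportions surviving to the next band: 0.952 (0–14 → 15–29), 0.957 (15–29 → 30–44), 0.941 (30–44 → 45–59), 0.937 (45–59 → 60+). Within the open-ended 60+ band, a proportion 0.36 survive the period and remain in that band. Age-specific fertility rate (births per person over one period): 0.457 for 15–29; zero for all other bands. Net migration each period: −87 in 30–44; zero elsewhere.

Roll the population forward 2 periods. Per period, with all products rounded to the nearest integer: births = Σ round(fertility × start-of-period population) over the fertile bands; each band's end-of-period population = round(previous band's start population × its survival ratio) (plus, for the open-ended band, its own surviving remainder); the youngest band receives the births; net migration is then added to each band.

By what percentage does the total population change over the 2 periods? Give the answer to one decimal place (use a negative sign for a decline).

-16.9

[period 1]
Births: 1480 * 0.457 = 676
15–29: 820 * 0.952 = 781
30–44: 1480 * 0.957 = 1416
45–59: 1130 * 0.941 = 1063
60+: 350 * 0.937 + 1260 * 0.36 = 328 + 454 = 782
Net migration: 30–44 − 87 → 1329
End of period: [676, 781, 1329, 1063, 782]
[period 2]
Births: 781 * 0.457 = 357
15–29: 676 * 0.952 = 644
30–44: 781 * 0.957 = 747
45–59: 1329 * 0.941 = 1251
60+: 1063 * 0.937 + 782 * 0.36 = 996 + 282 = 1278
Net migration: 30–44 − 87 → 660
End of period: [357, 644, 660, 1251, 1278]
Total: 5040 → 4190; change = -850; percentage change = -16.9%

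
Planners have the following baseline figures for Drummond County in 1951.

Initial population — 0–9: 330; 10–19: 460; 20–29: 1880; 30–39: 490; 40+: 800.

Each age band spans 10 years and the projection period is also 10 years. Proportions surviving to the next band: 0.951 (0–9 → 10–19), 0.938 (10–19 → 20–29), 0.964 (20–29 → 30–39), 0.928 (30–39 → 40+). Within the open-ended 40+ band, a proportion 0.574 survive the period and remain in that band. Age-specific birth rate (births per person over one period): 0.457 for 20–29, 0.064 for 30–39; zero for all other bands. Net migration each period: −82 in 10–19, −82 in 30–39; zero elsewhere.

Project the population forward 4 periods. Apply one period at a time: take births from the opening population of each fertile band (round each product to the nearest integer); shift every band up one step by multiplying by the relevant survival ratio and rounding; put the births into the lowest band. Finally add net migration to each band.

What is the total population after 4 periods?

After projecting period 1:
Births: 1880 * 0.457 = 859, 490 * 0.064 = 31 — total 890
10–19: 330 * 0.951 = 314
20–29: 460 * 0.938 = 431
30–39: 1880 * 0.964 = 1812
40+: 490 * 0.928 + 800 * 0.574 = 455 + 459 = 914
Net migration: 10–19 − 82 → 232; 30–39 − 82 → 1730
Giving 890 / 232 / 431 / 1730 / 914.
After projecting period 2:
Births: 431 * 0.457 = 197, 1730 * 0.064 = 111 — total 308
10–19: 890 * 0.951 = 846
20–29: 232 * 0.938 = 218
30–39: 431 * 0.964 = 415
40+: 1730 * 0.928 + 914 * 0.574 = 1605 + 525 = 2130
Net migration: 10–19 − 82 → 764; 30–39 − 82 → 333
Giving 308 / 764 / 218 / 333 / 2130.
After projecting period 3:
Births: 218 * 0.457 = 100, 333 * 0.064 = 21 — total 121
10–19: 308 * 0.951 = 293
20–29: 764 * 0.938 = 717
30–39: 218 * 0.964 = 210
40+: 333 * 0.928 + 2130 * 0.574 = 309 + 1223 = 1532
Net migration: 10–19 − 82 → 211; 30–39 − 82 → 128
Giving 121 / 211 / 717 / 128 / 1532.
After projecting period 4:
Births: 717 * 0.457 = 328, 128 * 0.064 = 8 — total 336
10–19: 121 * 0.951 = 115
20–29: 211 * 0.938 = 198
30–39: 717 * 0.964 = 691
40+: 128 * 0.928 + 1532 * 0.574 = 119 + 879 = 998
Net migration: 10–19 − 82 → 33; 30–39 − 82 → 609
Giving 336 / 33 / 198 / 609 / 998.
Total after period 4: 336 + 33 + 198 + 609 + 998 = 2174

2174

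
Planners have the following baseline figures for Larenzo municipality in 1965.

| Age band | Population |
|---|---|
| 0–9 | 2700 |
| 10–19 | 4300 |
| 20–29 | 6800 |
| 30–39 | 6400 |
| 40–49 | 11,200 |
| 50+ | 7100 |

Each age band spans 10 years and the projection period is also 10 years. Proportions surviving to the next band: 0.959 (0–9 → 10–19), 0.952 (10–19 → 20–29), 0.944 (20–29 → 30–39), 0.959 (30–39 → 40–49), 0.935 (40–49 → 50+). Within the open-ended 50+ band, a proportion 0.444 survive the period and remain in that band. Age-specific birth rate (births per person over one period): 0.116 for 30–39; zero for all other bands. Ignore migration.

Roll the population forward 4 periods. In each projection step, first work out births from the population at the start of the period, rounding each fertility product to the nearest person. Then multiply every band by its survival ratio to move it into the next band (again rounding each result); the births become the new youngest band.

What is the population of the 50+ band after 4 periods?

Numbering the bands 1..6 from youngest to oldest:
[period 1]
Births: 6400 × 0.116 = 742
Band 2: 2700 × 0.959 = 2589
Band 3: 4300 × 0.952 = 4094
Band 4: 6800 × 0.944 = 6419
Band 5: 6400 × 0.959 = 6138
Band 6: 11200 × 0.935 + 7100 × 0.444 = 10472 + 3152 = 13624
→ [742, 2589, 4094, 6419, 6138, 13624]
[period 2]
Births: 6419 × 0.116 = 745
Band 2: 742 × 0.959 = 712
Band 3: 2589 × 0.952 = 2465
Band 4: 4094 × 0.944 = 3865
Band 5: 6419 × 0.959 = 6156
Band 6: 6138 × 0.935 + 13624 × 0.444 = 5739 + 6049 = 11788
→ [745, 712, 2465, 3865, 6156, 11788]
[period 3]
Births: 3865 × 0.116 = 448
Band 2: 745 × 0.959 = 714
Band 3: 712 × 0.952 = 678
Band 4: 2465 × 0.944 = 2327
Band 5: 3865 × 0.959 = 3707
Band 6: 6156 × 0.935 + 11788 × 0.444 = 5756 + 5234 = 10990
→ [448, 714, 678, 2327, 3707, 10990]
[period 4]
Births: 2327 × 0.116 = 270
Band 2: 448 × 0.959 = 430
Band 3: 714 × 0.952 = 680
Band 4: 678 × 0.944 = 640
Band 5: 2327 × 0.959 = 2232
Band 6: 3707 × 0.935 + 10990 × 0.444 = 3466 + 4880 = 8346
→ [270, 430, 680, 640, 2232, 8346]

8346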